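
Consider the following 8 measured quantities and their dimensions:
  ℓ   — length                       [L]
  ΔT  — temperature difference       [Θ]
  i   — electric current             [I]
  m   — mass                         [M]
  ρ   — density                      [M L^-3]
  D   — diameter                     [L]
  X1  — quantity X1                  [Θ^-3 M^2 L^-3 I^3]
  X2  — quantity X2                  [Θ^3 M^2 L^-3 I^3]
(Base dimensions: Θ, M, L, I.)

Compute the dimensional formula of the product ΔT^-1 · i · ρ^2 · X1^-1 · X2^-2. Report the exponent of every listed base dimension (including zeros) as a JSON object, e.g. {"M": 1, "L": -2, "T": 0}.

{"Θ": -4, "M": -4, "L": 3, "I": -8}

Dimensional matrix (Θ×M×L×I by ℓ×ΔT×i×m×ρ×D×X1×X2):
  Θ: [ 0  1  0  0  0  0 -3  3]
  M: [ 0  0  0  1  1  0  2  2]
  L: [ 1  0  0  0 -3  1 -3 -3]
  I: [ 0  0  1  0  0  0  3  3]
  [Θ]: (-1)·1+(1)·0+(2)·0+(-1)·-3+(-2)·3 = -4
  [M]: (-1)·0+(1)·0+(2)·1+(-1)·2+(-2)·2 = -4
  [L]: (-1)·0+(1)·0+(2)·-3+(-1)·-3+(-2)·-3 = 3
  [I]: (-1)·0+(1)·1+(2)·0+(-1)·3+(-2)·3 = -8
⇒ Θ^-4 M^-4 L^3 I^-8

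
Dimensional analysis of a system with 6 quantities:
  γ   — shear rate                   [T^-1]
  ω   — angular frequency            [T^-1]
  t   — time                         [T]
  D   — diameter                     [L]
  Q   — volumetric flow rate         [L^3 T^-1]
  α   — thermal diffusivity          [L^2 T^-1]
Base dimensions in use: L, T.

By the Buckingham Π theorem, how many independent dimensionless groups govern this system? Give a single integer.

Write exponents as rows L,T / cols γ,ω,t,D,Q,α:
  L: [ 0  0  0  1  3  2]
  T: [-1 -1  1  0 -1 -1]
Echelon form has 2 nonzero rows (pivots: γ,D)
n=6, r=2 ⇒ 4 dimensionless groups

4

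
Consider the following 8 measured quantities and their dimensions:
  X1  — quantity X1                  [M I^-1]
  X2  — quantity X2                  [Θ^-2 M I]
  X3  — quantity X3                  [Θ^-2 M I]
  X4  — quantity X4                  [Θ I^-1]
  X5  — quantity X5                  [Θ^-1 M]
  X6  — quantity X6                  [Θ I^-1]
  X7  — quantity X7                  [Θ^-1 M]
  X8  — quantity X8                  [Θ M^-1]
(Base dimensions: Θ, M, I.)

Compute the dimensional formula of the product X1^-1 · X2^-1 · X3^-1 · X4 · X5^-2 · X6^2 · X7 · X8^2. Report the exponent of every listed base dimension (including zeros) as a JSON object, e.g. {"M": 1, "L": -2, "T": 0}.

Write exponents as rows Θ,M,I / cols X1,X2,X3,X4,X5,X6,X7,X8:
  Θ: [ 0 -2 -2  1 -1  1 -1  1]
  M: [ 1  1  1  0  1  0  1 -1]
  I: [-1  1  1 -1  0 -1  0  0]
  [Θ]: (-1)·0+(-1)·-2+(-1)·-2+(1)·1+(-2)·-1+(2)·1+(1)·-1+(2)·1 = 10
  [M]: (-1)·1+(-1)·1+(-1)·1+(1)·0+(-2)·1+(2)·0+(1)·1+(2)·-1 = -6
  [I]: (-1)·-1+(-1)·1+(-1)·1+(1)·-1+(-2)·0+(2)·-1+(1)·0+(2)·0 = -4
⇒ Θ^10 M^-6 I^-4

{"Θ": 10, "M": -6, "I": -4}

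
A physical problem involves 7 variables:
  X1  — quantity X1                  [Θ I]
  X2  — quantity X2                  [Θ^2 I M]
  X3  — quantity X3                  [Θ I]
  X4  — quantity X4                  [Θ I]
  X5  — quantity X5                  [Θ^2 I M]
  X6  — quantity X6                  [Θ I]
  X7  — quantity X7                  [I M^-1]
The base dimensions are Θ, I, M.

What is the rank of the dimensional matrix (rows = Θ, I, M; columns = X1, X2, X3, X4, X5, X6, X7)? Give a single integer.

2

Write exponents as rows Θ,I,M / cols X1,X2,X3,X4,X5,X6,X7:
  Θ: [ 1  2  1  1  2  1  0]
  I: [ 1  1  1  1  1  1  1]
  M: [ 0  1  0  0  1  0 -1]
RREF → pivots at {X1,X2} ⇒ r = 2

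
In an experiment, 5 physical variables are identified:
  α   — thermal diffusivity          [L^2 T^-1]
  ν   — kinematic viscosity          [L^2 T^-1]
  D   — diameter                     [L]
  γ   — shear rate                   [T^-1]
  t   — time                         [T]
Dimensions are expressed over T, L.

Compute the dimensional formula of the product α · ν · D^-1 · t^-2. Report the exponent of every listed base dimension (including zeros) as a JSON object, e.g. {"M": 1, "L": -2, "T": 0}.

Write exponents as rows T,L / cols α,ν,D,γ,t:
  T: [-1 -1  0 -1  1]
  L: [ 2  2  1  0  0]
  [T]: (1)·-1+(1)·-1+(-1)·0+(-2)·1 = -4
  [L]: (1)·2+(1)·2+(-1)·1+(-2)·0 = 3
⇒ T^-4 L^3

{"T": -4, "L": 3}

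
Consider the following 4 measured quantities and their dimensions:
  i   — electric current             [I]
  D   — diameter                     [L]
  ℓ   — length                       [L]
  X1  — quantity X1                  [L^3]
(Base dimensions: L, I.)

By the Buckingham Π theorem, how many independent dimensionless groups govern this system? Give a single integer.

2

Exponent matrix [L,I] × [i,D,ℓ,X1]:
  L: [ 0  1  1  3]
  I: [ 1  0  0  0]
Echelon form has 2 nonzero rows (pivots: i,D)
4 vars − rank 2 = 2 Π groups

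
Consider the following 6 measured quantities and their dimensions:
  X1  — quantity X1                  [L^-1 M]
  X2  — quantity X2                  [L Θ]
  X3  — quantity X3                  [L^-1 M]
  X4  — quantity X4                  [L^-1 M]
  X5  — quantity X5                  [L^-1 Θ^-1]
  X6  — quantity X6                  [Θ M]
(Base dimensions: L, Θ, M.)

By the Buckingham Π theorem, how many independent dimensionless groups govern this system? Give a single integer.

Exponent matrix [L,Θ,M] × [X1,X2,X3,X4,X5,X6]:
  L: [-1  1 -1 -1 -1  0]
  Θ: [ 0  1  0  0 -1  1]
  M: [ 1  0  1  1  0  1]
RREF → pivots at {X1,X2} ⇒ r = 2
6 vars − rank 2 = 4 Π groups

4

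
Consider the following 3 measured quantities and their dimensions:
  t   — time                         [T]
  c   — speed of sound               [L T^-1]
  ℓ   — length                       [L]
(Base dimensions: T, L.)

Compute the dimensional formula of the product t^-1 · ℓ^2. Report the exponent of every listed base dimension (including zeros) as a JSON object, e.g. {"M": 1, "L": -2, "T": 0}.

Write exponents as rows T,L / cols t,c,ℓ:
  T: [ 1 -1  0]
  L: [ 0  1  1]
  [T]: (-1)·1+(2)·0 = -1
  [L]: (-1)·0+(2)·1 = 2
⇒ T^-1 L^2

{"T": -1, "L": 2}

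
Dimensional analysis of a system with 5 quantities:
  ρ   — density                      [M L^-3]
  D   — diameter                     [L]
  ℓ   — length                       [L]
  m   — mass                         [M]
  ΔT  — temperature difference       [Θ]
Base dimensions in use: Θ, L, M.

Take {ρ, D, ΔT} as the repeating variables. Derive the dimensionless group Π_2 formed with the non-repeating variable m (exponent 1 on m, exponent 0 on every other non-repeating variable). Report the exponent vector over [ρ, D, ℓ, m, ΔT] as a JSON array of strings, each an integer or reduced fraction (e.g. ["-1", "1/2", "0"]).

Dimensional matrix (Θ×L×M by ρ×D×ℓ×m×ΔT):
  Θ: [ 0  0  0  0  1]
  L: [-3  1  1  0  0]
  M: [ 1  0  0  1  0]
Echelon form has 3 nonzero rows (pivots: ρ,D,ΔT)
Repeat: ρ,D,ΔT; free: ℓ,m
RREF:
  r0: [   1    0    0    1    0]
  r1: [   0    1    1    3    0]
  r2: [   0    0    0    0    1]
Fix exponent of m at 1, ℓ at 0; solve each RREF row for its pivot's exponent:
  r0: exp(ρ) + (1)·1 = 0 ⇒ exp(ρ) = -1
  r1: exp(D) + (3)·1 = 0 ⇒ exp(D) = -3
  r2: exp(ΔT) + (0)·1 = 0 ⇒ exp(ΔT) = 0
Π_2 = ρ^-1 · D^-3 · m

["-1", "-3", "0", "1", "0"]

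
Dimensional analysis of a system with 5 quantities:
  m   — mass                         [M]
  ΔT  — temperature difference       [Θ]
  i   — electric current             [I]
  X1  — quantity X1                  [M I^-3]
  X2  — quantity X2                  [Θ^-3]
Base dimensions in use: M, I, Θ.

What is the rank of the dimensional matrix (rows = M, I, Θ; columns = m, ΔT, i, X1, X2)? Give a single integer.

3

Write exponents as rows M,I,Θ / cols m,ΔT,i,X1,X2:
  M: [ 1  0  0  1  0]
  I: [ 0  0  1 -3  0]
  Θ: [ 0  1  0  0 -3]
Echelon form has 3 nonzero rows (pivots: m,ΔT,i)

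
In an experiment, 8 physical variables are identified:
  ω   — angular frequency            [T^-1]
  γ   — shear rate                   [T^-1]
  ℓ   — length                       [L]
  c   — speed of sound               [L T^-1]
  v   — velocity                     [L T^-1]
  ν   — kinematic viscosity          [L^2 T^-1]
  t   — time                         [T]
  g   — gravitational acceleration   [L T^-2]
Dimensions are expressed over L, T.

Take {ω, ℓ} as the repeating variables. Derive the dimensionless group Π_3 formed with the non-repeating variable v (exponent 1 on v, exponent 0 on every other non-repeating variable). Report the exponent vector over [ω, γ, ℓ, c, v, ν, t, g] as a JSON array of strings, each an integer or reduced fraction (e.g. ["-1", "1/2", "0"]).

["-1", "0", "-1", "0", "1", "0", "0", "0"]

Exponent matrix [L,T] × [ω,γ,ℓ,c,v,ν,t,g]:
  L: [ 0  0  1  1  1  2  0  1]
  T: [-1 -1  0 -1 -1 -1  1 -2]
Echelon form has 2 nonzero rows (pivots: ω,ℓ)
Pivot set = {ω,ℓ}, free = {γ,c,v,ν,t,g}
RREF:
  r0: [   1    1    0    1    1    1   -1    2]
  r1: [   0    0    1    1    1    2    0    1]
Fix exponent of v at 1, γ at 0, c at 0, ν at 0, t at 0, g at 0; solve each RREF row for its pivot's exponent:
  r0: exp(ω) + (1)·1 = 0 ⇒ exp(ω) = -1
  r1: exp(ℓ) + (1)·1 = 0 ⇒ exp(ℓ) = -1
Π_3 = ω^-1 · ℓ^-1 · v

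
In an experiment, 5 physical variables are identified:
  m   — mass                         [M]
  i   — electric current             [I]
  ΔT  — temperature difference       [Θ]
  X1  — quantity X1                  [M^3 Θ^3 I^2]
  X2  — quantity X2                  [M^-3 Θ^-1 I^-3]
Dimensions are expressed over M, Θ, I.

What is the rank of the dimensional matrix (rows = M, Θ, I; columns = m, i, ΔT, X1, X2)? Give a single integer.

3

Exponent matrix [M,Θ,I] × [m,i,ΔT,X1,X2]:
  M: [ 1  0  0  3 -3]
  Θ: [ 0  0  1  3 -1]
  I: [ 0  1  0  2 -3]
Row reduction gives pivot columns m,i,ΔT; rank = 3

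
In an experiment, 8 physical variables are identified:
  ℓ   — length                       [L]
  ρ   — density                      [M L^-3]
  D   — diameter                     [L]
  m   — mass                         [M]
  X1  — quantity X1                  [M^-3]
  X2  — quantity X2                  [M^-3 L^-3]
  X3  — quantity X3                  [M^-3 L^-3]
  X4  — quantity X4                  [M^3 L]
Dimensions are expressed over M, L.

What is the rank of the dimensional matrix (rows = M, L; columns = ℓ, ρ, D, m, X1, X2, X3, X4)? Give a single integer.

Dimensional matrix (M×L by ℓ×ρ×D×m×X1×X2×X3×X4):
  M: [ 0  1  0  1 -3 -3 -3  3]
  L: [ 1 -3  1  0  0 -3 -3  1]
RREF → pivots at {ℓ,ρ} ⇒ r = 2

2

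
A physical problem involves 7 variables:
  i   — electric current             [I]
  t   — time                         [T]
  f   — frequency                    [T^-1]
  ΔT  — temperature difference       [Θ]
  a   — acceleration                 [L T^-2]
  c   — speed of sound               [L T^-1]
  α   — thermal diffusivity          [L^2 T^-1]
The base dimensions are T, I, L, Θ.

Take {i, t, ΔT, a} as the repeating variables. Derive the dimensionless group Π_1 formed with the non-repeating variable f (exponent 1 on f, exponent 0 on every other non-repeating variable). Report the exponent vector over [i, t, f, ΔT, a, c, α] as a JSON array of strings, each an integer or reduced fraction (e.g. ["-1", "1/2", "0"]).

["0", "1", "1", "0", "0", "0", "0"]

Dimensional matrix (T×I×L×Θ by i×t×f×ΔT×a×c×α):
  T: [ 0  1 -1  0 -2 -1 -1]
  I: [ 1  0  0  0  0  0  0]
  L: [ 0  0  0  0  1  1  2]
  Θ: [ 0  0  0  1  0  0  0]
Echelon form has 4 nonzero rows (pivots: i,t,ΔT,a)
Pivot set = {i,t,ΔT,a}, free = {f,c,α}
RREF:
  r0: [   1    0    0    0    0    0    0]
  r1: [   0    1   -1    0    0    1    3]
  r2: [   0    0    0    1    0    0    0]
  r3: [   0    0    0    0    1    1    2]
Fix exponent of f at 1, c at 0, α at 0; solve each RREF row for its pivot's exponent:
  r0: exp(i) + (0)·1 = 0 ⇒ exp(i) = 0
  r1: exp(t) + (-1)·1 = 0 ⇒ exp(t) = 1
  r2: exp(ΔT) + (0)·1 = 0 ⇒ exp(ΔT) = 0
  r3: exp(a) + (0)·1 = 0 ⇒ exp(a) = 0
Π_1 = t · f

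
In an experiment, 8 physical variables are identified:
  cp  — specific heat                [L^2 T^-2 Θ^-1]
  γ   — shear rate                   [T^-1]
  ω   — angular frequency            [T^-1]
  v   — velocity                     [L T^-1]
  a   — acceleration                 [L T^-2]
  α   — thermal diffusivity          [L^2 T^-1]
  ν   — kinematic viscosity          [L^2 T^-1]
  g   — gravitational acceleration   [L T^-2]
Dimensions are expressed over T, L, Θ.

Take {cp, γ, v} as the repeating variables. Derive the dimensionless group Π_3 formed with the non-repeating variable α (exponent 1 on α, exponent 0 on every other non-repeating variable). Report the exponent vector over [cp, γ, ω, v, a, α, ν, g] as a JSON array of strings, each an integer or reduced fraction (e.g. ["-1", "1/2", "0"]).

["0", "1", "0", "-2", "0", "1", "0", "0"]

Dimensional matrix (T×L×Θ by cp×γ×ω×v×a×α×ν×g):
  T: [-2 -1 -1 -1 -2 -1 -1 -2]
  L: [ 2  0  0  1  1  2  2  1]
  Θ: [-1  0  0  0  0  0  0  0]
Echelon form has 3 nonzero rows (pivots: cp,γ,v)
Pivot set = {cp,γ,v}, free = {ω,a,α,ν,g}
RREF:
  r0: [   1    0    0    0    0    0    0    0]
  r1: [   0    1    1    0    1   -1   -1    1]
  r2: [   0    0    0    1    1    2    2    1]
Fix exponent of α at 1, ω at 0, a at 0, ν at 0, g at 0; solve each RREF row for its pivot's exponent:
  r0: exp(cp) + (0)·1 = 0 ⇒ exp(cp) = 0
  r1: exp(γ) + (-1)·1 = 0 ⇒ exp(γ) = 1
  r2: exp(v) + (2)·1 = 0 ⇒ exp(v) = -2
Π_3 = γ · v^-2 · α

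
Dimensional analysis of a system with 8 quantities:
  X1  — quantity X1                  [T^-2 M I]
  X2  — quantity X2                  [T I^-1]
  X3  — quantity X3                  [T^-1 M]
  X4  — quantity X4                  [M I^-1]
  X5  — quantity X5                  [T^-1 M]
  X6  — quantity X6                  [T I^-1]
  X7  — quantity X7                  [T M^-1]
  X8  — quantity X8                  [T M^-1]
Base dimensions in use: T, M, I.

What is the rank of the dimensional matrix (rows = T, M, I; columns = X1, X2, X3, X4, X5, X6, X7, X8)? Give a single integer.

Dimensional matrix (T×M×I by X1×X2×X3×X4×X5×X6×X7×X8):
  T: [-2  1 -1  0 -1  1  1  1]
  M: [ 1  0  1  1  1  0 -1 -1]
  I: [ 1 -1  0 -1  0 -1  0  0]
Echelon form has 2 nonzero rows (pivots: X1,X2)

2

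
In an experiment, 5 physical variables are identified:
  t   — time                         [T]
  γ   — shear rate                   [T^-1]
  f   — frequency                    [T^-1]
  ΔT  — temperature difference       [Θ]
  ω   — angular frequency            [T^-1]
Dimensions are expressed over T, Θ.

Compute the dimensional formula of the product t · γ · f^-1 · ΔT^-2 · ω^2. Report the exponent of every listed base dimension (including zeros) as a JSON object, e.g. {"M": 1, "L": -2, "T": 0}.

Exponent matrix [T,Θ] × [t,γ,f,ΔT,ω]:
  T: [ 1 -1 -1  0 -1]
  Θ: [ 0  0  0  1  0]
  [T]: (1)·1+(1)·-1+(-1)·-1+(-2)·0+(2)·-1 = -1
  [Θ]: (1)·0+(1)·0+(-1)·0+(-2)·1+(2)·0 = -2
⇒ T^-1 Θ^-2

{"T": -1, "Θ": -2}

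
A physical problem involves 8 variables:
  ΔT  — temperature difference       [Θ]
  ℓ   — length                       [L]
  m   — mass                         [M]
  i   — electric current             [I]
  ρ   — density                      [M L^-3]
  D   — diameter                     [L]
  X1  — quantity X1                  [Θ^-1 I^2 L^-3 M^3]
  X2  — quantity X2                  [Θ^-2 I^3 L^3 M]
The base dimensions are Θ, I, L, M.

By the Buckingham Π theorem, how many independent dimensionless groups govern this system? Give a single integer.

Exponent matrix [Θ,I,L,M] × [ΔT,ℓ,m,i,ρ,D,X1,X2]:
  Θ: [ 1  0  0  0  0  0 -1 -2]
  I: [ 0  0  0  1  0  0  2  3]
  L: [ 0  1  0  0 -3  1 -3  3]
  M: [ 0  0  1  0  1  0  3  1]
RREF → pivots at {ΔT,ℓ,m,i} ⇒ r = 4
Π count = n − r = 8 − 4 = 4

4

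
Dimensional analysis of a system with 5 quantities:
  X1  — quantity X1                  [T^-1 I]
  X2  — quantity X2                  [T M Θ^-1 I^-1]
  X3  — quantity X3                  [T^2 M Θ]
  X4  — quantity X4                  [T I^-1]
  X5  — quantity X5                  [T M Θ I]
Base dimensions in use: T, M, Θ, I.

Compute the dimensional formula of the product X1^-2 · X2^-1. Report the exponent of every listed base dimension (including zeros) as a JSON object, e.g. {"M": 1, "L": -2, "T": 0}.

Dimensional matrix (T×M×Θ×I by X1×X2×X3×X4×X5):
  T: [-1  1  2  1  1]
  M: [ 0  1  1  0  1]
  Θ: [ 0 -1  1  0  1]
  I: [ 1 -1  0 -1  1]
  [T]: (-2)·-1+(-1)·1 = 1
  [M]: (-2)·0+(-1)·1 = -1
  [Θ]: (-2)·0+(-1)·-1 = 1
  [I]: (-2)·1+(-1)·-1 = -1
⇒ T M^-1 Θ I^-1

{"T": 1, "M": -1, "Θ": 1, "I": -1}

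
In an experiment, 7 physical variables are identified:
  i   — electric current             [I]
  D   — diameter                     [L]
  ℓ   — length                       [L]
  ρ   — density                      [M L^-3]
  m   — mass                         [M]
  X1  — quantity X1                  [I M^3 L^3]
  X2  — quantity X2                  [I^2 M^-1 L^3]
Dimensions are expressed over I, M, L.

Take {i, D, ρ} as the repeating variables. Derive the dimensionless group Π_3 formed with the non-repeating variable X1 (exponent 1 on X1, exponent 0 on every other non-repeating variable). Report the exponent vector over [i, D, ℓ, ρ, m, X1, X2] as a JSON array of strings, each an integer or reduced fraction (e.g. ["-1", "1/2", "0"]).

Exponent matrix [I,M,L] × [i,D,ℓ,ρ,m,X1,X2]:
  I: [ 1  0  0  0  0  1  2]
  M: [ 0  0  0  1  1  3 -1]
  L: [ 0  1  1 -3  0  3  3]
Row reduction gives pivot columns i,D,ρ; rank = 3
Repeat: i,D,ρ; free: ℓ,m,X1,X2
RREF:
  r0: [   1    0    0    0    0    1    2]
  r1: [   0    1    1    0    3   12    0]
  r2: [   0    0    0    1    1    3   -1]
Fix exponent of X1 at 1, ℓ at 0, m at 0, X2 at 0; solve each RREF row for its pivot's exponent:
  r0: exp(i) + (1)·1 = 0 ⇒ exp(i) = -1
  r1: exp(D) + (12)·1 = 0 ⇒ exp(D) = -12
  r2: exp(ρ) + (3)·1 = 0 ⇒ exp(ρ) = -3
Π_3 = i^-1 · D^-12 · ρ^-3 · X1

["-1", "-12", "0", "-3", "0", "1", "0"]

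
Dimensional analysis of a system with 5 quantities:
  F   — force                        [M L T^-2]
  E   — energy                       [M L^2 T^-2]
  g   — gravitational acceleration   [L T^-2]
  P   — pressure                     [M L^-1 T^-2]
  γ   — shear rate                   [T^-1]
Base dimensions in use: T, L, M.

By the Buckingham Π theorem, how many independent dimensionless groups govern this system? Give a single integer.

2

Write exponents as rows T,L,M / cols F,E,g,P,γ:
  T: [-2 -2 -2 -2 -1]
  L: [ 1  2  1 -1  0]
  M: [ 1  1  0  1  0]
RREF → pivots at {F,E,g} ⇒ r = 3
n=5, r=3 ⇒ 2 dimensionless groups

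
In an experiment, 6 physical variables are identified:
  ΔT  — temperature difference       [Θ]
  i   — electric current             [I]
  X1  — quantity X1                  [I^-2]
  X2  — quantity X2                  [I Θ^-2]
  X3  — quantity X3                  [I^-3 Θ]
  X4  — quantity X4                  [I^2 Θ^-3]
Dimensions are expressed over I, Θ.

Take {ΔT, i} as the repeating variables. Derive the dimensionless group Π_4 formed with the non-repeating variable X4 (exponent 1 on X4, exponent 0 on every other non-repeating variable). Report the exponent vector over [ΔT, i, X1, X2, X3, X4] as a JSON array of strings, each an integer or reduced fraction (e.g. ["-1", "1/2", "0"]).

["3", "-2", "0", "0", "0", "1"]

Dimensional matrix (I×Θ by ΔT×i×X1×X2×X3×X4):
  I: [ 0  1 -2  1 -3  2]
  Θ: [ 1  0  0 -2  1 -3]
Row reduction gives pivot columns ΔT,i; rank = 2
Repeat: ΔT,i; free: X1,X2,X3,X4
RREF:
  r0: [   1    0    0   -2    1   -3]
  r1: [   0    1   -2    1   -3    2]
Fix exponent of X4 at 1, X1 at 0, X2 at 0, X3 at 0; solve each RREF row for its pivot's exponent:
  r0: exp(ΔT) + (-3)·1 = 0 ⇒ exp(ΔT) = 3
  r1: exp(i) + (2)·1 = 0 ⇒ exp(i) = -2
Π_4 = ΔT^3 · i^-2 · X4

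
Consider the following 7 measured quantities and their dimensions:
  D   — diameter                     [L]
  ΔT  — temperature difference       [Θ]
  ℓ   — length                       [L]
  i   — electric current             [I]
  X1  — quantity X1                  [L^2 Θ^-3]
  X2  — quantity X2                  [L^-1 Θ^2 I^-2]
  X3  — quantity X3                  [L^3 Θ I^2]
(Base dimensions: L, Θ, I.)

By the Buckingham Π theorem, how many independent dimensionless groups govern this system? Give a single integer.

4

Dimensional matrix (L×Θ×I by D×ΔT×ℓ×i×X1×X2×X3):
  L: [ 1  0  1  0  2 -1  3]
  Θ: [ 0  1  0  0 -3  2  1]
  I: [ 0  0  0  1  0 -2  2]
Echelon form has 3 nonzero rows (pivots: D,ΔT,i)
Π count = n − r = 7 − 3 = 4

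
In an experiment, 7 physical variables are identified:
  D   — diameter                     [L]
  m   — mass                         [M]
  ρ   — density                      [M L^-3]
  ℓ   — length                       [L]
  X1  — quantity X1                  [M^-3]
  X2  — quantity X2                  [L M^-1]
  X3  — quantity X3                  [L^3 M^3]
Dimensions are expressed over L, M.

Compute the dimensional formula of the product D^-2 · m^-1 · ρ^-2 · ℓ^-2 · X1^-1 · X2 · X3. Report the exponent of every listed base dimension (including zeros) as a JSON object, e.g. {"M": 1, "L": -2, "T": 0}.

{"L": 6, "M": 2}

Write exponents as rows L,M / cols D,m,ρ,ℓ,X1,X2,X3:
  L: [ 1  0 -3  1  0  1  3]
  M: [ 0  1  1  0 -3 -1  3]
  [L]: (-2)·1+(-1)·0+(-2)·-3+(-2)·1+(-1)·0+(1)·1+(1)·3 = 6
  [M]: (-2)·0+(-1)·1+(-2)·1+(-2)·0+(-1)·-3+(1)·-1+(1)·3 = 2
⇒ L^6 M^2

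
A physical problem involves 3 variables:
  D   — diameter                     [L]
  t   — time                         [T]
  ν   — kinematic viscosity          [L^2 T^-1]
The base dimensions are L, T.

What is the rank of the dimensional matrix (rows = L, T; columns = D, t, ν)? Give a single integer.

2

Dimensional matrix (L×T by D×t×ν):
  L: [ 1  0  2]
  T: [ 0  1 -1]
Echelon form has 2 nonzero rows (pivots: D,t)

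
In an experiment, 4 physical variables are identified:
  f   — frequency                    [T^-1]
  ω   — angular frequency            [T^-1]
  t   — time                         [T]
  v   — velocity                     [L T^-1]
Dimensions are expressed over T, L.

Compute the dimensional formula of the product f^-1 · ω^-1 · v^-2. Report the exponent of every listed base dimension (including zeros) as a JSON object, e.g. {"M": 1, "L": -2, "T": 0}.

{"T": 4, "L": -2}

Exponent matrix [T,L] × [f,ω,t,v]:
  T: [-1 -1  1 -1]
  L: [ 0  0  0  1]
  [T]: (-1)·-1+(-1)·-1+(-2)·-1 = 4
  [L]: (-1)·0+(-1)·0+(-2)·1 = -2
⇒ T^4 L^-2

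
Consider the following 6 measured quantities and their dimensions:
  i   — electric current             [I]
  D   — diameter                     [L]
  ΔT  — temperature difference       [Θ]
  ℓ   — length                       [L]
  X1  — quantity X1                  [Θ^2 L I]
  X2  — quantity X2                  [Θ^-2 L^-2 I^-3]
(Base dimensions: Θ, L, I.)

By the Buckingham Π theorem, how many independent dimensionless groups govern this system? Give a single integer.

Write exponents as rows Θ,L,I / cols i,D,ΔT,ℓ,X1,X2:
  Θ: [ 0  0  1  0  2 -2]
  L: [ 0  1  0  1  1 -2]
  I: [ 1  0  0  0  1 -3]
RREF → pivots at {i,D,ΔT} ⇒ r = 3
n=6, r=3 ⇒ 3 dimensionless groups

3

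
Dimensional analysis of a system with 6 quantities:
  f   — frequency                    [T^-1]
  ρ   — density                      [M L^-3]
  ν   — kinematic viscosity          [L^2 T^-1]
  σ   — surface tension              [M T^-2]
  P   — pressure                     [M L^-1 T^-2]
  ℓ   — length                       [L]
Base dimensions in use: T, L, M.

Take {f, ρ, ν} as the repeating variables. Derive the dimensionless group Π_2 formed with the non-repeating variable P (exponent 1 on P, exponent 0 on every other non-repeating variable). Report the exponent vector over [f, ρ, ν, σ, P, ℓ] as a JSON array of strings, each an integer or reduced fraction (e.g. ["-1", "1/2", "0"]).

["-1", "-1", "-1", "0", "1", "0"]

Write exponents as rows T,L,M / cols f,ρ,ν,σ,P,ℓ:
  T: [-1  0 -1 -2 -2  0]
  L: [ 0 -3  2  0 -1  1]
  M: [ 0  1  0  1  1  0]
Echelon form has 3 nonzero rows (pivots: f,ρ,ν)
Pivot set = {f,ρ,ν}, free = {σ,P,ℓ}
RREF:
  r0: [   1    0    0  1/2    1 -1/2]
  r1: [   0    1    0    1    1    0]
  r2: [   0    0    1  3/2    1  1/2]
Fix exponent of P at 1, σ at 0, ℓ at 0; solve each RREF row for its pivot's exponent:
  r0: exp(f) + (1)·1 = 0 ⇒ exp(f) = -1
  r1: exp(ρ) + (1)·1 = 0 ⇒ exp(ρ) = -1
  r2: exp(ν) + (1)·1 = 0 ⇒ exp(ν) = -1
Π_2 = f^-1 · ρ^-1 · ν^-1 · P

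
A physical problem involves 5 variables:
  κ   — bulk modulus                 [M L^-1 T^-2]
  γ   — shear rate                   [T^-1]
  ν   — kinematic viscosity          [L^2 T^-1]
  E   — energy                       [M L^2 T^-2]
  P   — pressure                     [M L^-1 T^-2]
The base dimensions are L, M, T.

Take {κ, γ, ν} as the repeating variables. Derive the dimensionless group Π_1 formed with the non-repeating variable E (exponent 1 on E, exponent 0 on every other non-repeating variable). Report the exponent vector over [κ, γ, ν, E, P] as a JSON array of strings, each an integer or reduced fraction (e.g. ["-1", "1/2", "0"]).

["-1", "3/2", "-3/2", "1", "0"]

Exponent matrix [L,M,T] × [κ,γ,ν,E,P]:
  L: [-1  0  2  2 -1]
  M: [ 1  0  0  1  1]
  T: [-2 -1 -1 -2 -2]
Echelon form has 3 nonzero rows (pivots: κ,γ,ν)
Repeat: κ,γ,ν; free: E,P
RREF:
  r0: [   1    0    0    1    1]
  r1: [   0    1    0 -3/2    0]
  r2: [   0    0    1  3/2    0]
Fix exponent of E at 1, P at 0; solve each RREF row for its pivot's exponent:
  r0: exp(κ) + (1)·1 = 0 ⇒ exp(κ) = -1
  r1: exp(γ) + (-3/2)·1 = 0 ⇒ exp(γ) = 3/2
  r2: exp(ν) + (3/2)·1 = 0 ⇒ exp(ν) = -3/2
Π_1 = κ^-1 · γ^(3/2) · ν^(-3/2) · E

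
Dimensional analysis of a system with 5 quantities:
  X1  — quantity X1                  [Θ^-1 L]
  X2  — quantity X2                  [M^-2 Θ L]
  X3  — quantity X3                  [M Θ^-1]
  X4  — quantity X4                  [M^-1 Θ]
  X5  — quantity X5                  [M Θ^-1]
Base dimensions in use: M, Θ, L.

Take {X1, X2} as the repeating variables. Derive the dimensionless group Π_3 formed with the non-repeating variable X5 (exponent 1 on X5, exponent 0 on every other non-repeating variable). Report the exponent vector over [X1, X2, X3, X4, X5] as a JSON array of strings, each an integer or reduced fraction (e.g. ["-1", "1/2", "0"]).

Write exponents as rows M,Θ,L / cols X1,X2,X3,X4,X5:
  M: [ 0 -2  1 -1  1]
  Θ: [-1  1 -1  1 -1]
  L: [ 1  1  0  0  0]
Row reduction gives pivot columns X1,X2; rank = 2
Repeat: X1,X2; free: X3,X4,X5
RREF:
  r0: [   1    0  1/2 -1/2  1/2]
  r1: [   0    1 -1/2  1/2 -1/2]
  r2: [   0    0    0    0    0]
Fix exponent of X5 at 1, X3 at 0, X4 at 0; solve each RREF row for its pivot's exponent:
  r0: exp(X1) + (1/2)·1 = 0 ⇒ exp(X1) = -1/2
  r1: exp(X2) + (-1/2)·1 = 0 ⇒ exp(X2) = 1/2
Π_3 = X1^(-1/2) · X2^(1/2) · X5

["-1/2", "1/2", "0", "0", "1"]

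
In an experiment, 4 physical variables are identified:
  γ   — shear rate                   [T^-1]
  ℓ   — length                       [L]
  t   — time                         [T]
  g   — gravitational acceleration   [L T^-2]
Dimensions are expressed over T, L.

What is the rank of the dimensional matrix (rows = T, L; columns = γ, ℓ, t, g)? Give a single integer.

2

Dimensional matrix (T×L by γ×ℓ×t×g):
  T: [-1  0  1 -2]
  L: [ 0  1  0  1]
Row reduction gives pivot columns γ,ℓ; rank = 2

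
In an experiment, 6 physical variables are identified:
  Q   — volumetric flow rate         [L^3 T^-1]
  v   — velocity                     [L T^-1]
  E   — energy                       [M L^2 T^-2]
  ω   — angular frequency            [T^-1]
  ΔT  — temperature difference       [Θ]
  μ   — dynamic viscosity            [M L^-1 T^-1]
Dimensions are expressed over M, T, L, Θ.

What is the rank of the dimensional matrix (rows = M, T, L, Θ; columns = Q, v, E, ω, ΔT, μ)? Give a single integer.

Exponent matrix [M,T,L,Θ] × [Q,v,E,ω,ΔT,μ]:
  M: [ 0  0  1  0  0  1]
  T: [-1 -1 -2 -1  0 -1]
  L: [ 3  1  2  0  0 -1]
  Θ: [ 0  0  0  0  1  0]
RREF → pivots at {Q,v,E,ΔT} ⇒ r = 4

4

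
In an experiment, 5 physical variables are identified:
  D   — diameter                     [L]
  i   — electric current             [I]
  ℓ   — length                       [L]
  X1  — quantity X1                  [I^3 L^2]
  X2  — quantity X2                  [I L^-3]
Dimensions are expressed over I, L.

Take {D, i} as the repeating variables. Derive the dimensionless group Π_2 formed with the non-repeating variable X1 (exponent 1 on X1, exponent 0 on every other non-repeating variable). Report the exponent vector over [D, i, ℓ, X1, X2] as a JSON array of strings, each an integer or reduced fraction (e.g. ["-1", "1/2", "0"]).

Dimensional matrix (I×L by D×i×ℓ×X1×X2):
  I: [ 0  1  0  3  1]
  L: [ 1  0  1  2 -3]
RREF → pivots at {D,i} ⇒ r = 2
Pivot set = {D,i}, free = {ℓ,X1,X2}
RREF:
  r0: [   1    0    1    2   -3]
  r1: [   0    1    0    3    1]
Fix exponent of X1 at 1, ℓ at 0, X2 at 0; solve each RREF row for its pivot's exponent:
  r0: exp(D) + (2)·1 = 0 ⇒ exp(D) = -2
  r1: exp(i) + (3)·1 = 0 ⇒ exp(i) = -3
Π_2 = D^-2 · i^-3 · X1

["-2", "-3", "0", "1", "0"]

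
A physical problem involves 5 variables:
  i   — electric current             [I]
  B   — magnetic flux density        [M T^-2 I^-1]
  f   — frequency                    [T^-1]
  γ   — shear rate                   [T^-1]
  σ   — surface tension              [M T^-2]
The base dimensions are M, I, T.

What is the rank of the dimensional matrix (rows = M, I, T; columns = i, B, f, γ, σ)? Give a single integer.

3

Write exponents as rows M,I,T / cols i,B,f,γ,σ:
  M: [ 0  1  0  0  1]
  I: [ 1 -1  0  0  0]
  T: [ 0 -2 -1 -1 -2]
Echelon form has 3 nonzero rows (pivots: i,B,f)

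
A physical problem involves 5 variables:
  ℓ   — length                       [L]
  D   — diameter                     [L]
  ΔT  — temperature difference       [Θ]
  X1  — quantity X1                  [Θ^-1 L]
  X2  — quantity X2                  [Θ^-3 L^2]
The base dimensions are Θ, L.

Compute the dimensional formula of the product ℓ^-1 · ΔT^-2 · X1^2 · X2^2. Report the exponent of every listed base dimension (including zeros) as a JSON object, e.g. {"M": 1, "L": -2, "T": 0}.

{"Θ": -10, "L": 5}

Exponent matrix [Θ,L] × [ℓ,D,ΔT,X1,X2]:
  Θ: [ 0  0  1 -1 -3]
  L: [ 1  1  0  1  2]
  [Θ]: (-1)·0+(-2)·1+(2)·-1+(2)·-3 = -10
  [L]: (-1)·1+(-2)·0+(2)·1+(2)·2 = 5
⇒ Θ^-10 L^5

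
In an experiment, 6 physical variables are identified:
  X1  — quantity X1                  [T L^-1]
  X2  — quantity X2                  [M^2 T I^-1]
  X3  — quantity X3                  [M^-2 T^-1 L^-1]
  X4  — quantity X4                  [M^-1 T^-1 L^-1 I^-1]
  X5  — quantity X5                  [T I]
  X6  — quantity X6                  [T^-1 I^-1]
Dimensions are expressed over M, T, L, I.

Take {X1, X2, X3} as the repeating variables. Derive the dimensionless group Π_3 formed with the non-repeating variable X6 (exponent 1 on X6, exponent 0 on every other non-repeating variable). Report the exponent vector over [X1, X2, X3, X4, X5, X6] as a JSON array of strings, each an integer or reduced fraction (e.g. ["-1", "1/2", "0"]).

Exponent matrix [M,T,L,I] × [X1,X2,X3,X4,X5,X6]:
  M: [ 0  2 -2 -1  0  0]
  T: [ 1  1 -1 -1  1 -1]
  L: [-1  0 -1 -1  0  0]
  I: [ 0 -1  0 -1  1 -1]
Row reduction gives pivot columns X1,X2,X3; rank = 3
Repeat: X1,X2,X3; free: X4,X5,X6
RREF:
  r0: [   1    0    0 -1/2    1   -1]
  r1: [   0    1    0    1   -1    1]
  r2: [   0    0    1  3/2   -1    1]
  r3: [   0    0    0    0    0    0]
Fix exponent of X6 at 1, X4 at 0, X5 at 0; solve each RREF row for its pivot's exponent:
  r0: exp(X1) + (-1)·1 = 0 ⇒ exp(X1) = 1
  r1: exp(X2) + (1)·1 = 0 ⇒ exp(X2) = -1
  r2: exp(X3) + (1)·1 = 0 ⇒ exp(X3) = -1
Π_3 = X1 · X2^-1 · X3^-1 · X6

["1", "-1", "-1", "0", "0", "1"]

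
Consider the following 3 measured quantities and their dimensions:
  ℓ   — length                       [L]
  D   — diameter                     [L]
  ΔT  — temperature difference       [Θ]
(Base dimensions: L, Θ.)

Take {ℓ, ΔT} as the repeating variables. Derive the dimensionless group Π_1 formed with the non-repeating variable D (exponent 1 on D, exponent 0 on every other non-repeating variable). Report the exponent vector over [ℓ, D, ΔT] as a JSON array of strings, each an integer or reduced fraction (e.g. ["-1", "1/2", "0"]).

["-1", "1", "0"]

Dimensional matrix (L×Θ by ℓ×D×ΔT):
  L: [ 1  1  0]
  Θ: [ 0  0  1]
Echelon form has 2 nonzero rows (pivots: ℓ,ΔT)
Repeat: ℓ,ΔT; free: D
RREF:
  r0: [   1    1    0]
  r1: [   0    0    1]
Fix exponent of D at 1; solve each RREF row for its pivot's exponent:
  r0: exp(ℓ) + (1)·1 = 0 ⇒ exp(ℓ) = -1
  r1: exp(ΔT) + (0)·1 = 0 ⇒ exp(ΔT) = 0
Π_1 = ℓ^-1 · D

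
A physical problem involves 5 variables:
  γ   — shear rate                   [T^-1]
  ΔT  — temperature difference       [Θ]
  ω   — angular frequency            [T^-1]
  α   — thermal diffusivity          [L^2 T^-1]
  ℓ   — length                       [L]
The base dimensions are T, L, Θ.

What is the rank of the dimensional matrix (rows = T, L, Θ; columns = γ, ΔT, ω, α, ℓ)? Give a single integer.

3

Write exponents as rows T,L,Θ / cols γ,ΔT,ω,α,ℓ:
  T: [-1  0 -1 -1  0]
  L: [ 0  0  0  2  1]
  Θ: [ 0  1  0  0  0]
RREF → pivots at {γ,ΔT,α} ⇒ r = 3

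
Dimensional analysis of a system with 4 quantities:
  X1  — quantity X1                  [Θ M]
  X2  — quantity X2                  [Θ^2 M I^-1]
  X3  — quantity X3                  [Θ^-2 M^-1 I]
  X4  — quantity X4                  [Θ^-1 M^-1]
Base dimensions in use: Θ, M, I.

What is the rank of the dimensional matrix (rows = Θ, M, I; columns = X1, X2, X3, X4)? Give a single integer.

Dimensional matrix (Θ×M×I by X1×X2×X3×X4):
  Θ: [ 1  2 -2 -1]
  M: [ 1  1 -1 -1]
  I: [ 0 -1  1  0]
Row reduction gives pivot columns X1,X2; rank = 2

2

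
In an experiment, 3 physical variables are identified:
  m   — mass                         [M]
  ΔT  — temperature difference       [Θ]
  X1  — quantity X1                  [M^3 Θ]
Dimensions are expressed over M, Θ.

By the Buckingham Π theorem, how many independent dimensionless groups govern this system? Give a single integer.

Exponent matrix [M,Θ] × [m,ΔT,X1]:
  M: [ 1  0  3]
  Θ: [ 0  1  1]
Echelon form has 2 nonzero rows (pivots: m,ΔT)
3 vars − rank 2 = 1 Π group

1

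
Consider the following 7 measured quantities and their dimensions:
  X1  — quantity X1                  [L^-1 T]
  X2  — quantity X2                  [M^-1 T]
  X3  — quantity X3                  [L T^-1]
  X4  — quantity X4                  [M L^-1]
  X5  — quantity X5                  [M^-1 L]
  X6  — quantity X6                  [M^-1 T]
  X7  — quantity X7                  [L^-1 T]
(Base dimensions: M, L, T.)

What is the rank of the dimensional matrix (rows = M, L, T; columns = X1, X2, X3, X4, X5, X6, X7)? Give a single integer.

2

Write exponents as rows M,L,T / cols X1,X2,X3,X4,X5,X6,X7:
  M: [ 0 -1  0  1 -1 -1  0]
  L: [-1  0  1 -1  1  0 -1]
  T: [ 1  1 -1  0  0  1  1]
RREF → pivots at {X1,X2} ⇒ r = 2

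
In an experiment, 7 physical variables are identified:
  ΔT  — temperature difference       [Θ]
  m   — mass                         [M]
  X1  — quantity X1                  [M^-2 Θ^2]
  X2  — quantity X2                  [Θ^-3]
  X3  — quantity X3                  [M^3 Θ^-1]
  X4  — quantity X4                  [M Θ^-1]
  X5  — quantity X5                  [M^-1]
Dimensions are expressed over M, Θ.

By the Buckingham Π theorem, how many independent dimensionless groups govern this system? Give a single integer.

Dimensional matrix (M×Θ by ΔT×m×X1×X2×X3×X4×X5):
  M: [ 0  1 -2  0  3  1 -1]
  Θ: [ 1  0  2 -3 -1 -1  0]
RREF → pivots at {ΔT,m} ⇒ r = 2
n=7, r=2 ⇒ 5 dimensionless groups

5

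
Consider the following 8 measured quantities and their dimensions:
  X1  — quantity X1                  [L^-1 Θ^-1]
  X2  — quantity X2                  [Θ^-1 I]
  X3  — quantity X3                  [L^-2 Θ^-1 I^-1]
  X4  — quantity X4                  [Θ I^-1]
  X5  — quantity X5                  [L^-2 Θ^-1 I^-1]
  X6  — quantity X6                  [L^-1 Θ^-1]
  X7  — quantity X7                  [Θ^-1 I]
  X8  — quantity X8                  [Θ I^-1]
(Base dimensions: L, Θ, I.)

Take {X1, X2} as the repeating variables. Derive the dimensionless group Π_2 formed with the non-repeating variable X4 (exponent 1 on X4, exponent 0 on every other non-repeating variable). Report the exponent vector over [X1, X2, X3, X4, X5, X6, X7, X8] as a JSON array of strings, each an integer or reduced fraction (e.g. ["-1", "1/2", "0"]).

Dimensional matrix (L×Θ×I by X1×X2×X3×X4×X5×X6×X7×X8):
  L: [-1  0 -2  0 -2 -1  0  0]
  Θ: [-1 -1 -1  1 -1 -1 -1  1]
  I: [ 0  1 -1 -1 -1  0  1 -1]
Row reduction gives pivot columns X1,X2; rank = 2
Repeat: X1,X2; free: X3,X4,X5,X6,X7,X8
RREF:
  r0: [   1    0    2    0    2    1    0    0]
  r1: [   0    1   -1   -1   -1    0    1   -1]
  r2: [   0    0    0    0    0    0    0    0]
Fix exponent of X4 at 1, X3 at 0, X5 at 0, X6 at 0, X7 at 0, X8 at 0; solve each RREF row for its pivot's exponent:
  r0: exp(X1) + (0)·1 = 0 ⇒ exp(X1) = 0
  r1: exp(X2) + (-1)·1 = 0 ⇒ exp(X2) = 1
Π_2 = X2 · X4

["0", "1", "0", "1", "0", "0", "0", "0"]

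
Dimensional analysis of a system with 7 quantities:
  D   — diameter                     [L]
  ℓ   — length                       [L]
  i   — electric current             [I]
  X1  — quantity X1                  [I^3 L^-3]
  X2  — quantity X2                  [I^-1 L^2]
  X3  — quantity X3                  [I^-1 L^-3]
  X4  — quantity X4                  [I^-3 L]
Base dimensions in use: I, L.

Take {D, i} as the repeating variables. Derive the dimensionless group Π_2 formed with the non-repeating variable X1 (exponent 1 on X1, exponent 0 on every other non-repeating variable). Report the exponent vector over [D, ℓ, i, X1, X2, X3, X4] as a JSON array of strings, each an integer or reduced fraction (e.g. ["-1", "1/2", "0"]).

Dimensional matrix (I×L by D×ℓ×i×X1×X2×X3×X4):
  I: [ 0  0  1  3 -1 -1 -3]
  L: [ 1  1  0 -3  2 -3  1]
Row reduction gives pivot columns D,i; rank = 2
Pivot set = {D,i}, free = {ℓ,X1,X2,X3,X4}
RREF:
  r0: [   1    1    0   -3    2   -3    1]
  r1: [   0    0    1    3   -1   -1   -3]
Fix exponent of X1 at 1, ℓ at 0, X2 at 0, X3 at 0, X4 at 0; solve each RREF row for its pivot's exponent:
  r0: exp(D) + (-3)·1 = 0 ⇒ exp(D) = 3
  r1: exp(i) + (3)·1 = 0 ⇒ exp(i) = -3
Π_2 = D^3 · i^-3 · X1

["3", "0", "-3", "1", "0", "0", "0"]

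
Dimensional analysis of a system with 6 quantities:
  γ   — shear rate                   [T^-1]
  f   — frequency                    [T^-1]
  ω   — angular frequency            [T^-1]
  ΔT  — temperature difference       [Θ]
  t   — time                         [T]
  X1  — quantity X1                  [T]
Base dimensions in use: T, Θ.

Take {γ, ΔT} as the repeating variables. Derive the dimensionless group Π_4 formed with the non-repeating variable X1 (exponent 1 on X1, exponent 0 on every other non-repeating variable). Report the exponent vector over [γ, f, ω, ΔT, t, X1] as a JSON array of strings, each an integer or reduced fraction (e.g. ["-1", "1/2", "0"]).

Exponent matrix [T,Θ] × [γ,f,ω,ΔT,t,X1]:
  T: [-1 -1 -1  0  1  1]
  Θ: [ 0  0  0  1  0  0]
RREF → pivots at {γ,ΔT} ⇒ r = 2
Repeat: γ,ΔT; free: f,ω,t,X1
RREF:
  r0: [   1    1    1    0   -1   -1]
  r1: [   0    0    0    1    0    0]
Fix exponent of X1 at 1, f at 0, ω at 0, t at 0; solve each RREF row for its pivot's exponent:
  r0: exp(γ) + (-1)·1 = 0 ⇒ exp(γ) = 1
  r1: exp(ΔT) + (0)·1 = 0 ⇒ exp(ΔT) = 0
Π_4 = γ · X1

["1", "0", "0", "0", "0", "1"]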